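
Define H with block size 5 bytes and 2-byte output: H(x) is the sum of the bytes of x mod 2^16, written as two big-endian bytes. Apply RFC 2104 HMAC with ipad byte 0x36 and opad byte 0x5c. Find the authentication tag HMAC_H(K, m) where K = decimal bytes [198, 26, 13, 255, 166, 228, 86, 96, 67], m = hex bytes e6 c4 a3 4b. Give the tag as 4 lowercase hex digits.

0267

Key decimal bytes [198, 26, 13, 255, 166, 228, 86, 96, 67] = c6 1a 0d ff a6 e4 56 60 43 is 9 bytes > B = 5, so hash it first: H(key) = 04 6f, then zero-pad to 5 bytes: K' = 04 6f 00 00 00.
K' ⊕ ipad = 32 59 36 36 36.  K' ⊕ opad = 58 33 5c 5c 5c.
Inner input = (K'⊕ipad) ∥ m = 32 59 36 36 36 ∥ e6 c4 a3 4b.
Inner hash: sum = 50+89+54+54+54+230+196+163+75 = 965 → 03 c5.
Outer input = (K'⊕opad) ∥ inner = 58 33 5c 5c 5c ∥ 03 c5.
Outer hash (tag): sum = 88+51+92+92+92+3+197 = 615 → 02 67.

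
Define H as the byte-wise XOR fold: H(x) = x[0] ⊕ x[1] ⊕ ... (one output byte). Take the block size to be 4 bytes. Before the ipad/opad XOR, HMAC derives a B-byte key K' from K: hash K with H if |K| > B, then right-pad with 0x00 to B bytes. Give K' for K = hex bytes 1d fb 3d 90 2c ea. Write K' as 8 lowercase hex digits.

8d000000

|K| = 6 > B = 4, so first hash the key.
H(K): XOR 1d⊕fb⊕3d⊕90⊕2c⊕ea = 8d.
Zero-pad H(K) = 8d to 4 bytes: K' = 8d 00 00 00.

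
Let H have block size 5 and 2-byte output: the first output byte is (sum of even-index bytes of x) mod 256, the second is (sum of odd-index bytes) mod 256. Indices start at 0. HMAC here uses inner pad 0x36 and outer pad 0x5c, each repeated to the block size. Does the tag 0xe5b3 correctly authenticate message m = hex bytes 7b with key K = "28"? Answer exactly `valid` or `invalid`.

invalid

Key "28" = 32 38 is 2 bytes ≤ B = 5; zero-pad to 5 bytes: K' = 32 38 00 00 00.
K' ⊕ ipad = 04 0e 36 36 36; K' ⊕ opad = 6e 64 5c 5c 5c.
Inner hash: even-index sum = 112 mod 256 = 112; odd-index sum = 191 mod 256 = 191 → 70 bf.
Outer hash (recomputed tag): even-index sum = 485 mod 256 = 229; odd-index sum = 304 mod 256 = 48 → e5 30.
Recomputed tag = e530; claimed = e5b3 → mismatch.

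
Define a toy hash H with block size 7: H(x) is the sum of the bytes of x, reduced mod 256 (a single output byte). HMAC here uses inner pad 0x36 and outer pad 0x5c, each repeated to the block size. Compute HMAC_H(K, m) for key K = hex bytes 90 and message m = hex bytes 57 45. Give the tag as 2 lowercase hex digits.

Key hex bytes 90 is 1 byte ≤ B = 7; zero-pad to 7 bytes: K' = 90 00 00 00 00 00 00.
K' ⊕ ipad = a6 36 36 36 36 36 36.  K' ⊕ opad = cc 5c 5c 5c 5c 5c 5c.
Inner input = (K'⊕ipad) ∥ m = a6 36 36 36 36 36 36 ∥ 57 45.
Inner hash: sum = 166+54+54+54+54+54+54+87+69 = 646; mod 256 = 134 → 86.
Outer input = (K'⊕opad) ∥ inner = cc 5c 5c 5c 5c 5c 5c ∥ 86.
Outer hash (tag): sum = 204+92+92+92+92+92+92+134 = 890; mod 256 = 122 → 7a.

7a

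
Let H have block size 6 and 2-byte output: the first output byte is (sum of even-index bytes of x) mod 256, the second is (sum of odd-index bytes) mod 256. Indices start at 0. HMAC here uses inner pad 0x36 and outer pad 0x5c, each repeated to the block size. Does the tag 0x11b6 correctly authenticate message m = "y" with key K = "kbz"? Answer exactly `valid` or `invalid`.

Key "kbz" = 6b 62 7a is 3 bytes ≤ B = 6; zero-pad to 6 bytes: K' = 6b 62 7a 00 00 00.
K' ⊕ ipad = 5d 54 4c 36 36 36; K' ⊕ opad = 37 3e 26 5c 5c 5c.
Inner hash: even-index sum = 344 mod 256 = 88; odd-index sum = 192 mod 256 = 192 → 58 c0.
Outer hash (recomputed tag): even-index sum = 273 mod 256 = 17; odd-index sum = 438 mod 256 = 182 → 11 b6.
Recomputed tag = 11b6; claimed = 11b6 → match.

valid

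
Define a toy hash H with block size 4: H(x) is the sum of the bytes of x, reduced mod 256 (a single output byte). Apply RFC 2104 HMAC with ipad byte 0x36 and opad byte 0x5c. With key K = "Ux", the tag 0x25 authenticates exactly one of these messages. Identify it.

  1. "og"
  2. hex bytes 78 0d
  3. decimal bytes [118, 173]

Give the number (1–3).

3

Key "Ux" = 55 78 is 2 bytes ≤ B = 4; zero-pad to 4 bytes: K' = 55 78 00 00.
K' ⊕ ipad = 63 4e 36 36; K' ⊕ opad = 09 24 5c 5c.
m1: inner = H(63 4e 36 36 6f 67) = f3; tag = H(09 24 5c 5c f3) = d8
m2: inner = H(63 4e 36 36 78 0d) = a2; tag = H(09 24 5c 5c a2) = 87
m3: inner = H(63 4e 36 36 76 ad) = 40; tag = H(09 24 5c 5c 40) = 25 ← matches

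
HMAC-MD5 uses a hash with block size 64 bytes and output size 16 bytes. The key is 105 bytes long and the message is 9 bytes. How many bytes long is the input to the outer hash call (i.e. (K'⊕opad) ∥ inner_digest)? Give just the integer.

Key is 105 > 64 bytes, so it is hashed to 16 bytes then zero-padded to 64: |K'| = 64.
Outer input = (K'⊕opad) ∥ H(inner) → 64 + 16 = 80 bytes.

80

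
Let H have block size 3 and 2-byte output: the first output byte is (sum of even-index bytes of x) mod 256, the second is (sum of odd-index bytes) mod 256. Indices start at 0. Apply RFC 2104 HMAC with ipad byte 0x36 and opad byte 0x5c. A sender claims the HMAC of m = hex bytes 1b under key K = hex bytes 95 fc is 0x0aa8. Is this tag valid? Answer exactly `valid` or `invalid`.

Key hex bytes 95 fc is 2 bytes ≤ B = 3; zero-pad to 3 bytes: K' = 95 fc 00.
K' ⊕ ipad = a3 ca 36; K' ⊕ opad = c9 a0 5c.
Inner hash: even-index sum = 217 mod 256 = 217; odd-index sum = 229 mod 256 = 229 → d9 e5.
Outer hash (recomputed tag): even-index sum = 522 mod 256 = 10; odd-index sum = 377 mod 256 = 121 → 0a 79.
Recomputed tag = 0a79; claimed = 0aa8 → mismatch.

invalid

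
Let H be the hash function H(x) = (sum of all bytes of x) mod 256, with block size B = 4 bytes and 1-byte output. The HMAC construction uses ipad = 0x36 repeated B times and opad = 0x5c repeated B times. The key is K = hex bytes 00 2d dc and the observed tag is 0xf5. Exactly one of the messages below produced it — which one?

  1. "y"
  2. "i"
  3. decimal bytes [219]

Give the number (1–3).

3

Key hex bytes 00 2d dc is 3 bytes ≤ B = 4; zero-pad to 4 bytes: K' = 00 2d dc 00.
K' ⊕ ipad = 36 1b ea 36; K' ⊕ opad = 5c 71 80 5c.
m1: inner = H(36 1b ea 36 79) = ea; tag = H(5c 71 80 5c ea) = 93
m2: inner = H(36 1b ea 36 69) = da; tag = H(5c 71 80 5c da) = 83
m3: inner = H(36 1b ea 36 db) = 4c; tag = H(5c 71 80 5c 4c) = f5 ← matches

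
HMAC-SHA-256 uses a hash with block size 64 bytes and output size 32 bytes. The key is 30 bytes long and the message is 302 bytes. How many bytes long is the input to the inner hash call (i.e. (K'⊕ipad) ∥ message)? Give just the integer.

Key is 30 ≤ 64 bytes, zero-padded: |K'| = 64.
Inner input = (K'⊕ipad) ∥ m → 64 + 302 = 366 bytes.

366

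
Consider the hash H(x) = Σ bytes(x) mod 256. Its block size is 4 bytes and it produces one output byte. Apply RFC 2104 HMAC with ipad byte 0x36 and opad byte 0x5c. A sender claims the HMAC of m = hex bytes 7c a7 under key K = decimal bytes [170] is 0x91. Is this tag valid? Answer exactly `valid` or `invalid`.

invalid

Key decimal bytes [170] = aa is 1 byte ≤ B = 4; zero-pad to 4 bytes: K' = aa 00 00 00.
K' ⊕ ipad = 9c 36 36 36; K' ⊕ opad = f6 5c 5c 5c.
Inner hash: sum = 156+54+54+54+124+167 = 609; mod 256 = 97 → 61.
Outer hash (recomputed tag): sum = 246+92+92+92+97 = 619; mod 256 = 107 → 6b.
Recomputed tag = 6b; claimed = 91 → mismatch.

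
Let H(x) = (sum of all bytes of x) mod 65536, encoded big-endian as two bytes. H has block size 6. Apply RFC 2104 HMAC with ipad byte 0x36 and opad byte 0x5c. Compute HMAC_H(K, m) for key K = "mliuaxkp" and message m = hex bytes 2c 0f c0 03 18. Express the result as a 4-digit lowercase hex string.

0288

Key "mliuaxkp" = 6d 6c 69 75 61 78 6b 70 is 8 bytes > B = 6, so hash it first: H(key) = 03 6b, then zero-pad to 6 bytes: K' = 03 6b 00 00 00 00.
K' ⊕ ipad = 35 5d 36 36 36 36.  K' ⊕ opad = 5f 37 5c 5c 5c 5c.
Inner input = (K'⊕ipad) ∥ m = 35 5d 36 36 36 36 ∥ 2c 0f c0 03 18.
Inner hash: sum = 53+93+54+54+54+54+44+15+192+3+24 = 640 → 02 80.
Outer input = (K'⊕opad) ∥ inner = 5f 37 5c 5c 5c 5c ∥ 02 80.
Outer hash (tag): sum = 95+55+92+92+92+92+2+128 = 648 → 02 88.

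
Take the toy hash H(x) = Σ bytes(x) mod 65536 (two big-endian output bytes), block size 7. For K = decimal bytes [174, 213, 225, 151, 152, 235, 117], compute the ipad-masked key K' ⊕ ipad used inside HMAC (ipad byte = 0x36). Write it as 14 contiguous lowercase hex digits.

98e3d7a1aedd43

Key decimal bytes [174, 213, 225, 151, 152, 235, 117] = ae d5 e1 97 98 eb 75 is exactly B = 7 bytes: K' = ae d5 e1 97 98 eb 75.
XOR each byte with 0x36: ae⊕36=98, d5⊕36=e3, e1⊕36=d7, 97⊕36=a1, 98⊕36=ae, eb⊕36=dd, 75⊕36=43.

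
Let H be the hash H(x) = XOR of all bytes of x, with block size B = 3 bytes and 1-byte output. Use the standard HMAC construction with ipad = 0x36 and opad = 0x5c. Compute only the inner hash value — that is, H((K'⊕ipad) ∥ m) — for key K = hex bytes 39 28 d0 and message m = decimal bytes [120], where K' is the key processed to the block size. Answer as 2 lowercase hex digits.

8f

Key hex bytes 39 28 d0 is exactly B = 3 bytes: K' = 39 28 d0.
K' ⊕ ipad = 0f 1e e6.
Inner input = 0f 1e e6 ∥ 78.
Inner hash: XOR 0f⊕1e⊕e6⊕78 = 8f.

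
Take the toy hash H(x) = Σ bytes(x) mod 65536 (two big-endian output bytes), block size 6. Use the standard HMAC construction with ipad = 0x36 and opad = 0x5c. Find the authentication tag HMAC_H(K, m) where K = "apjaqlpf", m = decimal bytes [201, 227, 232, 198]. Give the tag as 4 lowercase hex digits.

Key "apjaqlpf" = 61 70 6a 61 71 6c 70 66 is 8 bytes > B = 6, so hash it first: H(key) = 03 4f, then zero-pad to 6 bytes: K' = 03 4f 00 00 00 00.
K' ⊕ ipad = 35 79 36 36 36 36.  K' ⊕ opad = 5f 13 5c 5c 5c 5c.
Inner input = (K'⊕ipad) ∥ m = 35 79 36 36 36 36 ∥ c9 e3 e8 c6.
Inner hash: sum = 53+121+54+54+54+54+201+227+232+198 = 1248 → 04 e0.
Outer input = (K'⊕opad) ∥ inner = 5f 13 5c 5c 5c 5c ∥ 04 e0.
Outer hash (tag): sum = 95+19+92+92+92+92+4+224 = 710 → 02 c6.

02c6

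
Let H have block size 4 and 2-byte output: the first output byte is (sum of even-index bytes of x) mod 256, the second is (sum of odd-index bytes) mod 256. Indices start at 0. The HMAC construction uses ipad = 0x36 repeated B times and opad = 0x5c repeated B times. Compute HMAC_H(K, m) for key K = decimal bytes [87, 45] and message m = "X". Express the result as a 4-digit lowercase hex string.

Key decimal bytes [87, 45] = 57 2d is 2 bytes ≤ B = 4; zero-pad to 4 bytes: K' = 57 2d 00 00.
K' ⊕ ipad = 61 1b 36 36.  K' ⊕ opad = 0b 71 5c 5c.
Inner input = (K'⊕ipad) ∥ m = 61 1b 36 36 ∥ 58.
Inner hash: even-index sum = 239 mod 256 = 239; odd-index sum = 81 mod 256 = 81 → ef 51.
Outer input = (K'⊕opad) ∥ inner = 0b 71 5c 5c ∥ ef 51.
Outer hash (tag): even-index sum = 342 mod 256 = 86; odd-index sum = 286 mod 256 = 30 → 56 1e.

561e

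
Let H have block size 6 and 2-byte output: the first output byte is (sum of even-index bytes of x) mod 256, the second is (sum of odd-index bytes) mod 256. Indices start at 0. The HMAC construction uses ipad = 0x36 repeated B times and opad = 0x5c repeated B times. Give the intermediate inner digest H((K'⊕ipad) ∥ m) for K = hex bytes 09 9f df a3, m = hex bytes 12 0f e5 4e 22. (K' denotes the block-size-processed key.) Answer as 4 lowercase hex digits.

Key hex bytes 09 9f df a3 is 4 bytes ≤ B = 6; zero-pad to 6 bytes: K' = 09 9f df a3 00 00.
K' ⊕ ipad = 3f a9 e9 95 36 36.
Inner input = 3f a9 e9 95 36 36 ∥ 12 0f e5 4e 22.
Inner hash: even-index sum = 631 mod 256 = 119; odd-index sum = 465 mod 256 = 209 → 77 d1.

77d1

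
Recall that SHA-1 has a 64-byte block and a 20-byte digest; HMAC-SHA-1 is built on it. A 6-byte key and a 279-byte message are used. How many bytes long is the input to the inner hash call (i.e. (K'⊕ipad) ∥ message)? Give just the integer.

343

Key is 6 ≤ 64 bytes, zero-padded: |K'| = 64.
Inner input = (K'⊕ipad) ∥ m → 64 + 279 = 343 bytes.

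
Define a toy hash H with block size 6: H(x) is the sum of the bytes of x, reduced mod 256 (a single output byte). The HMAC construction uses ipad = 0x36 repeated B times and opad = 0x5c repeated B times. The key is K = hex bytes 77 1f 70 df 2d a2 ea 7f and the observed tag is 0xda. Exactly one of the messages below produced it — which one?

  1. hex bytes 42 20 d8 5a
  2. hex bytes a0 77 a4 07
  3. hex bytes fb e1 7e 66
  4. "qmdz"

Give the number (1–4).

Key hex bytes 77 1f 70 df 2d a2 ea 7f is 8 bytes > B = 6, so hash it first: H(key) = 1d, then zero-pad to 6 bytes: K' = 1d 00 00 00 00 00.
K' ⊕ ipad = 2b 36 36 36 36 36; K' ⊕ opad = 41 5c 5c 5c 5c 5c.
m1: inner = H(2b 36 36 36 36 36 42 20 d8 5a) = cd; tag = H(41 5c 5c 5c 5c 5c cd) = da ← matches
m2: inner = H(2b 36 36 36 36 36 a0 77 a4 07) = fb; tag = H(41 5c 5c 5c 5c 5c fb) = 08
m3: inner = H(2b 36 36 36 36 36 fb e1 7e 66) = f9; tag = H(41 5c 5c 5c 5c 5c f9) = 06
m4: inner = H(2b 36 36 36 36 36 71 6d 64 7a) = f5; tag = H(41 5c 5c 5c 5c 5c f5) = 02

1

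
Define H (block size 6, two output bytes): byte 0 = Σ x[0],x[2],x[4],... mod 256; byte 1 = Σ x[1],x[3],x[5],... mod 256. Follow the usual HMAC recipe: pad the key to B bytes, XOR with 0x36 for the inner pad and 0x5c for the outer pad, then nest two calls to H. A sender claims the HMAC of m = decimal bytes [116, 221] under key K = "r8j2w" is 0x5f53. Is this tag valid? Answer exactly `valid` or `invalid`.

invalid

Key "r8j2w" = 72 38 6a 32 77 is 5 bytes ≤ B = 6; zero-pad to 6 bytes: K' = 72 38 6a 32 77 00.
K' ⊕ ipad = 44 0e 5c 04 41 36; K' ⊕ opad = 2e 64 36 6e 2b 5c.
Inner hash: even-index sum = 341 mod 256 = 85; odd-index sum = 293 mod 256 = 37 → 55 25.
Outer hash (recomputed tag): even-index sum = 228 mod 256 = 228; odd-index sum = 339 mod 256 = 83 → e4 53.
Recomputed tag = e453; claimed = 5f53 → mismatch.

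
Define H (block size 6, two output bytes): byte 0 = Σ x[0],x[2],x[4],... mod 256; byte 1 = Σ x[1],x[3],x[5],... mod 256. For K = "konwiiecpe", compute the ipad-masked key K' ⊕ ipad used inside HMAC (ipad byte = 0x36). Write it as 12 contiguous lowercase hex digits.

Key "konwiiecpe" = 6b 6f 6e 77 69 69 65 63 70 65 is 10 bytes > B = 6, so hash it first: H(key) = 17 17, then zero-pad to 6 bytes: K' = 17 17 00 00 00 00.
XOR each byte with 0x36: 17⊕36=21, 17⊕36=21, 00⊕36=36, 00⊕36=36, 00⊕36=36, 00⊕36=36.

212136363636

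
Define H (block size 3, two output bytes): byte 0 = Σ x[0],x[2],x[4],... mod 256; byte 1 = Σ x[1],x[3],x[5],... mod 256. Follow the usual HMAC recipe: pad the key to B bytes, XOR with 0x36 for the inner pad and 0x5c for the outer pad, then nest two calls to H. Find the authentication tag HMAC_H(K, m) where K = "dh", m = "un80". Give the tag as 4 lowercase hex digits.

Key "dh" = 64 68 is 2 bytes ≤ B = 3; zero-pad to 3 bytes: K' = 64 68 00.
K' ⊕ ipad = 52 5e 36.  K' ⊕ opad = 38 34 5c.
Inner input = (K'⊕ipad) ∥ m = 52 5e 36 ∥ 75 6e 38 30.
Inner hash: even-index sum = 294 mod 256 = 38; odd-index sum = 267 mod 256 = 11 → 26 0b.
Outer input = (K'⊕opad) ∥ inner = 38 34 5c ∥ 26 0b.
Outer hash (tag): even-index sum = 159 mod 256 = 159; odd-index sum = 90 mod 256 = 90 → 9f 5a.

9f5a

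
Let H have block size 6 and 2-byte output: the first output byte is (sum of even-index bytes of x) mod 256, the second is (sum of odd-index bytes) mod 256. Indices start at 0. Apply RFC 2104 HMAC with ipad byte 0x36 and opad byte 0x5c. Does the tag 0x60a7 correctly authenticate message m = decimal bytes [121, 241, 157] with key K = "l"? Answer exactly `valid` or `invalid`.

invalid

Key "l" = 6c is 1 byte ≤ B = 6; zero-pad to 6 bytes: K' = 6c 00 00 00 00 00.
K' ⊕ ipad = 5a 36 36 36 36 36; K' ⊕ opad = 30 5c 5c 5c 5c 5c.
Inner hash: even-index sum = 476 mod 256 = 220; odd-index sum = 403 mod 256 = 147 → dc 93.
Outer hash (recomputed tag): even-index sum = 452 mod 256 = 196; odd-index sum = 423 mod 256 = 167 → c4 a7.
Recomputed tag = c4a7; claimed = 60a7 → mismatch.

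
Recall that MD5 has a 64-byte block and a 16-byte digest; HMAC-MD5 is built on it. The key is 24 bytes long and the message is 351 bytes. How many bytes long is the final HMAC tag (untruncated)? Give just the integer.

The tag is one MD5 digest: 16 bytes.

16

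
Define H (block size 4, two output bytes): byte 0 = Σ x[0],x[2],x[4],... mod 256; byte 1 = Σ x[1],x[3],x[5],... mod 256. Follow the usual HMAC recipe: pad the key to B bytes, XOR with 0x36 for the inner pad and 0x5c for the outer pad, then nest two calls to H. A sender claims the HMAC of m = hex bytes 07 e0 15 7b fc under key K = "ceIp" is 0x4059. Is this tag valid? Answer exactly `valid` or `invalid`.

Key "ceIp" = 63 65 49 70 is exactly B = 4 bytes: K' = 63 65 49 70.
K' ⊕ ipad = 55 53 7f 46; K' ⊕ opad = 3f 39 15 2c.
Inner hash: even-index sum = 492 mod 256 = 236; odd-index sum = 500 mod 256 = 244 → ec f4.
Outer hash (recomputed tag): even-index sum = 320 mod 256 = 64; odd-index sum = 345 mod 256 = 89 → 40 59.
Recomputed tag = 4059; claimed = 4059 → match.

valid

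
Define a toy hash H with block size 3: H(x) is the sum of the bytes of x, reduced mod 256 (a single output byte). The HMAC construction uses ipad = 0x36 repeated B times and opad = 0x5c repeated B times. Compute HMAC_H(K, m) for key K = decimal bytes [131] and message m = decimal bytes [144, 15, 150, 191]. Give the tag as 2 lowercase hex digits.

ac

Key decimal bytes [131] = 83 is 1 byte ≤ B = 3; zero-pad to 3 bytes: K' = 83 00 00.
K' ⊕ ipad = b5 36 36.  K' ⊕ opad = df 5c 5c.
Inner input = (K'⊕ipad) ∥ m = b5 36 36 ∥ 90 0f 96 bf.
Inner hash: sum = 181+54+54+144+15+150+191 = 789; mod 256 = 21 → 15.
Outer input = (K'⊕opad) ∥ inner = df 5c 5c ∥ 15.
Outer hash (tag): sum = 223+92+92+21 = 428; mod 256 = 172 → ac.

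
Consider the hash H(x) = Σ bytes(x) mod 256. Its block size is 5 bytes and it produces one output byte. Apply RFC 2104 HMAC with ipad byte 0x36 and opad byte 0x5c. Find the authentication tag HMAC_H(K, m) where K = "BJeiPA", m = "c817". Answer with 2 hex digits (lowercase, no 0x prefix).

df

Key "BJeiPA" = 42 4a 65 69 50 41 is 6 bytes > B = 5, so hash it first: H(key) = eb, then zero-pad to 5 bytes: K' = eb 00 00 00 00.
K' ⊕ ipad = dd 36 36 36 36.  K' ⊕ opad = b7 5c 5c 5c 5c.
Inner input = (K'⊕ipad) ∥ m = dd 36 36 36 36 ∥ 63 38 31 37.
Inner hash: sum = 221+54+54+54+54+99+56+49+55 = 696; mod 256 = 184 → b8.
Outer input = (K'⊕opad) ∥ inner = b7 5c 5c 5c 5c ∥ b8.
Outer hash (tag): sum = 183+92+92+92+92+184 = 735; mod 256 = 223 → df.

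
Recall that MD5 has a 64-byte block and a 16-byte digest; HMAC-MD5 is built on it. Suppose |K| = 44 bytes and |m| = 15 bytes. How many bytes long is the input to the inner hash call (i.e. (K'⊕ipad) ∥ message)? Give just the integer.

79

Key is 44 ≤ 64 bytes, zero-padded: |K'| = 64.
Inner input = (K'⊕ipad) ∥ m → 64 + 15 = 79 bytes.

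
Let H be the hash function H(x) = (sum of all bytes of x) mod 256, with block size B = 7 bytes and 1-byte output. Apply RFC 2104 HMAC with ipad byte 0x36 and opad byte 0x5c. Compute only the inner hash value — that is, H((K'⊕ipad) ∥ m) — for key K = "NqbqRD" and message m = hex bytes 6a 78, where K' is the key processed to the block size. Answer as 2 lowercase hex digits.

48

Key "NqbqRD" = 4e 71 62 71 52 44 is 6 bytes ≤ B = 7; zero-pad to 7 bytes: K' = 4e 71 62 71 52 44 00.
K' ⊕ ipad = 78 47 54 47 64 72 36.
Inner input = 78 47 54 47 64 72 36 ∥ 6a 78.
Inner hash: sum = 120+71+84+71+100+114+54+106+120 = 840; mod 256 = 72 → 48.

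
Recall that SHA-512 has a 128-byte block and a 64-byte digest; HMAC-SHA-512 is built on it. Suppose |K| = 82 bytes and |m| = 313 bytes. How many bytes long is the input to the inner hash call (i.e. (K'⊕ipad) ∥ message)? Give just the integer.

Key is 82 ≤ 128 bytes, zero-padded: |K'| = 128.
Inner input = (K'⊕ipad) ∥ m → 128 + 313 = 441 bytes.

441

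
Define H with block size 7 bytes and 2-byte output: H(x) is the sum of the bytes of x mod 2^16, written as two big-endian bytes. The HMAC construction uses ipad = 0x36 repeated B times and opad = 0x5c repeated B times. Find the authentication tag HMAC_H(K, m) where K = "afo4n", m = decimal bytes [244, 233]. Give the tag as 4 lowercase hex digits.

Key "afo4n" = 61 66 6f 34 6e is 5 bytes ≤ B = 7; zero-pad to 7 bytes: K' = 61 66 6f 34 6e 00 00.
K' ⊕ ipad = 57 50 59 02 58 36 36.  K' ⊕ opad = 3d 3a 33 68 32 5c 5c.
Inner input = (K'⊕ipad) ∥ m = 57 50 59 02 58 36 36 ∥ f4 e9.
Inner hash: sum = 87+80+89+2+88+54+54+244+233 = 931 → 03 a3.
Outer input = (K'⊕opad) ∥ inner = 3d 3a 33 68 32 5c 5c ∥ 03 a3.
Outer hash (tag): sum = 61+58+51+104+50+92+92+3+163 = 674 → 02 a2.

02a2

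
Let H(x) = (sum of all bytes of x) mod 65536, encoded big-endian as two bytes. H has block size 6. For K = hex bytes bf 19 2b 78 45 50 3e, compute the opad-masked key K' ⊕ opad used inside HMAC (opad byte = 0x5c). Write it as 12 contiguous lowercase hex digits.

Key hex bytes bf 19 2b 78 45 50 3e is 7 bytes > B = 6, so hash it first: H(key) = 02 4e, then zero-pad to 6 bytes: K' = 02 4e 00 00 00 00.
XOR each byte with 0x5c: 02⊕5c=5e, 4e⊕5c=12, 00⊕5c=5c, 00⊕5c=5c, 00⊕5c=5c, 00⊕5c=5c.

5e125c5c5c5c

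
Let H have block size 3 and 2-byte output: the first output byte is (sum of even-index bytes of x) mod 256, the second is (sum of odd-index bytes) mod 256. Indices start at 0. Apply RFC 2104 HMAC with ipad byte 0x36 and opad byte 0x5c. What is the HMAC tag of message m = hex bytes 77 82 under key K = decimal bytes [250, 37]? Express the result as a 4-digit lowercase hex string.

8cfd

Key decimal bytes [250, 37] = fa 25 is 2 bytes ≤ B = 3; zero-pad to 3 bytes: K' = fa 25 00.
K' ⊕ ipad = cc 13 36.  K' ⊕ opad = a6 79 5c.
Inner input = (K'⊕ipad) ∥ m = cc 13 36 ∥ 77 82.
Inner hash: even-index sum = 388 mod 256 = 132; odd-index sum = 138 mod 256 = 138 → 84 8a.
Outer input = (K'⊕opad) ∥ inner = a6 79 5c ∥ 84 8a.
Outer hash (tag): even-index sum = 396 mod 256 = 140; odd-index sum = 253 mod 256 = 253 → 8c fd.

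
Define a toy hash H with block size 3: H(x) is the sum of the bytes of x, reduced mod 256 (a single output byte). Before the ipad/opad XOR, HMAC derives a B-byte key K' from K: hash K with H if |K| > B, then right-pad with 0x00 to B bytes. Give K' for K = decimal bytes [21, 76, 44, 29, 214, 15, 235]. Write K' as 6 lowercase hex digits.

|K| = 7 > B = 3, so first hash the key.
H(K): sum = 21+76+44+29+214+15+235 = 634; mod 256 = 122 → 7a.
Zero-pad H(K) = 7a to 3 bytes: K' = 7a 00 00.

7a0000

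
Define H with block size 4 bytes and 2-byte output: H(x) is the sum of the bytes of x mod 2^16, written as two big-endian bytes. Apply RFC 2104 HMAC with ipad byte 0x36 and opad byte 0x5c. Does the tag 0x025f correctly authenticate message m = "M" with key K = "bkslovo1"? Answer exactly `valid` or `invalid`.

Key "bkslovo1" = 62 6b 73 6c 6f 76 6f 31 is 8 bytes > B = 4, so hash it first: H(key) = 03 31, then zero-pad to 4 bytes: K' = 03 31 00 00.
K' ⊕ ipad = 35 07 36 36; K' ⊕ opad = 5f 6d 5c 5c.
Inner hash: sum = 53+7+54+54+77 = 245 → 00 f5.
Outer hash (recomputed tag): sum = 95+109+92+92+0+245 = 633 → 02 79.
Recomputed tag = 0279; claimed = 025f → mismatch.

invalid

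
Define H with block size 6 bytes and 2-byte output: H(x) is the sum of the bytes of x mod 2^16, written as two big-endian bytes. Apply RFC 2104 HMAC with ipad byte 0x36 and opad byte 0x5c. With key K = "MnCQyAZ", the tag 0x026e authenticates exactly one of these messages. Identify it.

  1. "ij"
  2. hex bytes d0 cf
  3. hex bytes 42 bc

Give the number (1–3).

Key "MnCQyAZ" = 4d 6e 43 51 79 41 5a is 7 bytes > B = 6, so hash it first: H(key) = 02 63, then zero-pad to 6 bytes: K' = 02 63 00 00 00 00.
K' ⊕ ipad = 34 55 36 36 36 36; K' ⊕ opad = 5e 3f 5c 5c 5c 5c.
m1: inner = H(34 55 36 36 36 36 69 6a) = 02 34; tag = H(5e 3f 5c 5c 5c 5c 02 34) = 0243
m2: inner = H(34 55 36 36 36 36 d0 cf) = 03 00; tag = H(5e 3f 5c 5c 5c 5c 03 00) = 0210
m3: inner = H(34 55 36 36 36 36 42 bc) = 02 5f; tag = H(5e 3f 5c 5c 5c 5c 02 5f) = 026e ← matches

3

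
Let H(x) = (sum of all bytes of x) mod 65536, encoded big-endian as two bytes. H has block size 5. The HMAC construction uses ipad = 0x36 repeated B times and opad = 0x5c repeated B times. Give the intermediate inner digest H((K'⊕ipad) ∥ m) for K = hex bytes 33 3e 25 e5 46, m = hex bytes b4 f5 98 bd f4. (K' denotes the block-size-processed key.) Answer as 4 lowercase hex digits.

Key hex bytes 33 3e 25 e5 46 is exactly B = 5 bytes: K' = 33 3e 25 e5 46.
K' ⊕ ipad = 05 08 13 d3 70.
Inner input = 05 08 13 d3 70 ∥ b4 f5 98 bd f4.
Inner hash: sum = 5+8+19+211+112+180+245+152+189+244 = 1365 → 05 55.

0555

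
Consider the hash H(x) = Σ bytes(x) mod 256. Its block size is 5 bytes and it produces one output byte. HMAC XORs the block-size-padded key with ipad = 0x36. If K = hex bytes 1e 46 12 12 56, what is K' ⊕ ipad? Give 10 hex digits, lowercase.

Key hex bytes 1e 46 12 12 56 is exactly B = 5 bytes: K' = 1e 46 12 12 56.
XOR each byte with 0x36: 1e⊕36=28, 46⊕36=70, 12⊕36=24, 12⊕36=24, 56⊕36=60.

2870242460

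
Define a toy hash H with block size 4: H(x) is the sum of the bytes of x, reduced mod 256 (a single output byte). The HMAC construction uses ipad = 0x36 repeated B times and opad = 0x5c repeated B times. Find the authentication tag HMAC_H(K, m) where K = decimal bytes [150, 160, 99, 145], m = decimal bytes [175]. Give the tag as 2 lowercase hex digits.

Key decimal bytes [150, 160, 99, 145] = 96 a0 63 91 is exactly B = 4 bytes: K' = 96 a0 63 91.
K' ⊕ ipad = a0 96 55 a7.  K' ⊕ opad = ca fc 3f cd.
Inner input = (K'⊕ipad) ∥ m = a0 96 55 a7 ∥ af.
Inner hash: sum = 160+150+85+167+175 = 737; mod 256 = 225 → e1.
Outer input = (K'⊕opad) ∥ inner = ca fc 3f cd ∥ e1.
Outer hash (tag): sum = 202+252+63+205+225 = 947; mod 256 = 179 → b3.

b3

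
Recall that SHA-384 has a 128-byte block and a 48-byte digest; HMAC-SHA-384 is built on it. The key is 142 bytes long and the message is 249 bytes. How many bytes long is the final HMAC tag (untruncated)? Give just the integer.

48

The tag is one SHA-384 digest: 48 bytes.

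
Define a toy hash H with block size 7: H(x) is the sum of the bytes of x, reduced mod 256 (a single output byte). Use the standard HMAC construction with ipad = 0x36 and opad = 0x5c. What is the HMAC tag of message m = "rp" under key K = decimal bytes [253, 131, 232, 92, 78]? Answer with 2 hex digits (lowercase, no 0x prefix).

Key decimal bytes [253, 131, 232, 92, 78] = fd 83 e8 5c 4e is 5 bytes ≤ B = 7; zero-pad to 7 bytes: K' = fd 83 e8 5c 4e 00 00.
K' ⊕ ipad = cb b5 de 6a 78 36 36.  K' ⊕ opad = a1 df b4 00 12 5c 5c.
Inner input = (K'⊕ipad) ∥ m = cb b5 de 6a 78 36 36 ∥ 72 70.
Inner hash: sum = 203+181+222+106+120+54+54+114+112 = 1166; mod 256 = 142 → 8e.
Outer input = (K'⊕opad) ∥ inner = a1 df b4 00 12 5c 5c ∥ 8e.
Outer hash (tag): sum = 161+223+180+0+18+92+92+142 = 908; mod 256 = 140 → 8c.

8c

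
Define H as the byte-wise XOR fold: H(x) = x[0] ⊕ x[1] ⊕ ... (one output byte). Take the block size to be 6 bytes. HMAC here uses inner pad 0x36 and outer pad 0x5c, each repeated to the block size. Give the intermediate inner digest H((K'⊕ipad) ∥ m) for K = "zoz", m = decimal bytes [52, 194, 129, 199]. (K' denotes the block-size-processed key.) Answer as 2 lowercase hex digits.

df

Key "zoz" = 7a 6f 7a is 3 bytes ≤ B = 6; zero-pad to 6 bytes: K' = 7a 6f 7a 00 00 00.
K' ⊕ ipad = 4c 59 4c 36 36 36.
Inner input = 4c 59 4c 36 36 36 ∥ 34 c2 81 c7.
Inner hash: XOR 4c⊕59⊕4c⊕36⊕36⊕36⊕34⊕c2⊕81⊕c7 = df.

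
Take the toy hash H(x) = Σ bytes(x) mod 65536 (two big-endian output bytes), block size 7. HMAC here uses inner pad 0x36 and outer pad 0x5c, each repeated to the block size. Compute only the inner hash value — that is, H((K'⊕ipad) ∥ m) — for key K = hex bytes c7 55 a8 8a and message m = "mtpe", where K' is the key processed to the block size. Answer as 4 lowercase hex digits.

Key hex bytes c7 55 a8 8a is 4 bytes ≤ B = 7; zero-pad to 7 bytes: K' = c7 55 a8 8a 00 00 00.
K' ⊕ ipad = f1 63 9e bc 36 36 36.
Inner input = f1 63 9e bc 36 36 36 ∥ 6d 74 70 65.
Inner hash: sum = 241+99+158+188+54+54+54+109+116+112+101 = 1286 → 05 06.

0506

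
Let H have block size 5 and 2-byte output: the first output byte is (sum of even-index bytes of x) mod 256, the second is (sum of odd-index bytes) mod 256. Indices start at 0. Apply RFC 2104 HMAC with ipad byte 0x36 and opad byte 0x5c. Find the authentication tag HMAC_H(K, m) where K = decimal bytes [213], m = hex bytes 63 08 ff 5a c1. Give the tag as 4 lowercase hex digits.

d069

Key decimal bytes [213] = d5 is 1 byte ≤ B = 5; zero-pad to 5 bytes: K' = d5 00 00 00 00.
K' ⊕ ipad = e3 36 36 36 36.  K' ⊕ opad = 89 5c 5c 5c 5c.
Inner input = (K'⊕ipad) ∥ m = e3 36 36 36 36 ∥ 63 08 ff 5a c1.
Inner hash: even-index sum = 433 mod 256 = 177; odd-index sum = 655 mod 256 = 143 → b1 8f.
Outer input = (K'⊕opad) ∥ inner = 89 5c 5c 5c 5c ∥ b1 8f.
Outer hash (tag): even-index sum = 464 mod 256 = 208; odd-index sum = 361 mod 256 = 105 → d0 69.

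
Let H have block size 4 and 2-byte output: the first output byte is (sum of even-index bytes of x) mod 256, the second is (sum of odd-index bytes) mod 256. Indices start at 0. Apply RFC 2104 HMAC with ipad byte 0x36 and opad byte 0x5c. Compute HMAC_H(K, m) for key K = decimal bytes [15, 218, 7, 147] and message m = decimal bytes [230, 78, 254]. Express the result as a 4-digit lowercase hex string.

fc34

Key decimal bytes [15, 218, 7, 147] = 0f da 07 93 is exactly B = 4 bytes: K' = 0f da 07 93.
K' ⊕ ipad = 39 ec 31 a5.  K' ⊕ opad = 53 86 5b cf.
Inner input = (K'⊕ipad) ∥ m = 39 ec 31 a5 ∥ e6 4e fe.
Inner hash: even-index sum = 590 mod 256 = 78; odd-index sum = 479 mod 256 = 223 → 4e df.
Outer input = (K'⊕opad) ∥ inner = 53 86 5b cf ∥ 4e df.
Outer hash (tag): even-index sum = 252 mod 256 = 252; odd-index sum = 564 mod 256 = 52 → fc 34.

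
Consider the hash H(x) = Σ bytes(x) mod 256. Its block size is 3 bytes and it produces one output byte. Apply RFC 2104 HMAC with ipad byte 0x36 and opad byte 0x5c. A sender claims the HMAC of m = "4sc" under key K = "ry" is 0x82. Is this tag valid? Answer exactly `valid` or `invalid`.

Key "ry" = 72 79 is 2 bytes ≤ B = 3; zero-pad to 3 bytes: K' = 72 79 00.
K' ⊕ ipad = 44 4f 36; K' ⊕ opad = 2e 25 5c.
Inner hash: sum = 68+79+54+52+115+99 = 467; mod 256 = 211 → d3.
Outer hash (recomputed tag): sum = 46+37+92+211 = 386; mod 256 = 130 → 82.
Recomputed tag = 82; claimed = 82 → match.

valid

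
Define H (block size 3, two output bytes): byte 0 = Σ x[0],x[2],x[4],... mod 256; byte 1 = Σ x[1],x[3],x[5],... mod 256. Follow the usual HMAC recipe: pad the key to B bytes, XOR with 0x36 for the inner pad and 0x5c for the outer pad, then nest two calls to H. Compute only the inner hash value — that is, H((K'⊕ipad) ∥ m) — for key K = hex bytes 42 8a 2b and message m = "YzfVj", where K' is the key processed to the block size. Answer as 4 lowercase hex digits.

61e5

Key hex bytes 42 8a 2b is exactly B = 3 bytes: K' = 42 8a 2b.
K' ⊕ ipad = 74 bc 1d.
Inner input = 74 bc 1d ∥ 59 7a 66 56 6a.
Inner hash: even-index sum = 353 mod 256 = 97; odd-index sum = 485 mod 256 = 229 → 61 e5.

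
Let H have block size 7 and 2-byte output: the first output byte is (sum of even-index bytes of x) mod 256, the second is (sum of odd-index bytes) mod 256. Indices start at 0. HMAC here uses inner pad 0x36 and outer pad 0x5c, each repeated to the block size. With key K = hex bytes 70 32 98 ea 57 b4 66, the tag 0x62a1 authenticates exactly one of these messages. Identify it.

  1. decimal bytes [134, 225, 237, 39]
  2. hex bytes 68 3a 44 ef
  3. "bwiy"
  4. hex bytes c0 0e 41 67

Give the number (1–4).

3

Key hex bytes 70 32 98 ea 57 b4 66 is exactly B = 7 bytes: K' = 70 32 98 ea 57 b4 66.
K' ⊕ ipad = 46 04 ae dc 61 82 50; K' ⊕ opad = 2c 6e c4 b6 0b e8 3a.
m1: inner = H(46 04 ae dc 61 82 50 86 e1 ed 27) = ad d5; tag = H(2c 6e c4 b6 0b e8 3a ad d5) = 0ab9
m2: inner = H(46 04 ae dc 61 82 50 68 3a 44 ef) = ce 0e; tag = H(2c 6e c4 b6 0b e8 3a ce 0e) = 43da
m3: inner = H(46 04 ae dc 61 82 50 62 77 69 79) = 95 2d; tag = H(2c 6e c4 b6 0b e8 3a 95 2d) = 62a1 ← matches
m4: inner = H(46 04 ae dc 61 82 50 c0 0e 41 67) = 1a 63; tag = H(2c 6e c4 b6 0b e8 3a 1a 63) = 9826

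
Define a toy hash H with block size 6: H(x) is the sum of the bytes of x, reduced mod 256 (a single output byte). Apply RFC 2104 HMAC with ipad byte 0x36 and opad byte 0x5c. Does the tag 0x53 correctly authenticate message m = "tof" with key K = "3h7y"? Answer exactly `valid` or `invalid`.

Key "3h7y" = 33 68 37 79 is 4 bytes ≤ B = 6; zero-pad to 6 bytes: K' = 33 68 37 79 00 00.
K' ⊕ ipad = 05 5e 01 4f 36 36; K' ⊕ opad = 6f 34 6b 25 5c 5c.
Inner hash: sum = 5+94+1+79+54+54+116+111+102 = 616; mod 256 = 104 → 68.
Outer hash (recomputed tag): sum = 111+52+107+37+92+92+104 = 595; mod 256 = 83 → 53.
Recomputed tag = 53; claimed = 53 → match.

valid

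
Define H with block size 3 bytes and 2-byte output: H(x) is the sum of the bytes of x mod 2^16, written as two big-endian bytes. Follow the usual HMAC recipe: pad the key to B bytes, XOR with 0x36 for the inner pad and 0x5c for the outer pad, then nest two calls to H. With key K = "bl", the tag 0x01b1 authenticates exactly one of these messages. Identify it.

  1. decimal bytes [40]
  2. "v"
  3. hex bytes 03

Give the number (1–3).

3

Key "bl" = 62 6c is 2 bytes ≤ B = 3; zero-pad to 3 bytes: K' = 62 6c 00.
K' ⊕ ipad = 54 5a 36; K' ⊕ opad = 3e 30 5c.
m1: inner = H(54 5a 36 28) = 01 0c; tag = H(3e 30 5c 01 0c) = 00d7
m2: inner = H(54 5a 36 76) = 01 5a; tag = H(3e 30 5c 01 5a) = 0125
m3: inner = H(54 5a 36 03) = 00 e7; tag = H(3e 30 5c 00 e7) = 01b1 ← matches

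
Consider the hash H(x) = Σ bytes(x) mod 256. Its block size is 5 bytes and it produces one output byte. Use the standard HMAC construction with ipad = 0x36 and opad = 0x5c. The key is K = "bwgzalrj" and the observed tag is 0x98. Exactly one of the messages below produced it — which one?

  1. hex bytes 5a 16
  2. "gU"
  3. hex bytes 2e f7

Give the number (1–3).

2

Key "bwgzalrj" = 62 77 67 7a 61 6c 72 6a is 8 bytes > B = 5, so hash it first: H(key) = 63, then zero-pad to 5 bytes: K' = 63 00 00 00 00.
K' ⊕ ipad = 55 36 36 36 36; K' ⊕ opad = 3f 5c 5c 5c 5c.
m1: inner = H(55 36 36 36 36 5a 16) = 9d; tag = H(3f 5c 5c 5c 5c 9d) = 4c
m2: inner = H(55 36 36 36 36 67 55) = e9; tag = H(3f 5c 5c 5c 5c e9) = 98 ← matches
m3: inner = H(55 36 36 36 36 2e f7) = 52; tag = H(3f 5c 5c 5c 5c 52) = 01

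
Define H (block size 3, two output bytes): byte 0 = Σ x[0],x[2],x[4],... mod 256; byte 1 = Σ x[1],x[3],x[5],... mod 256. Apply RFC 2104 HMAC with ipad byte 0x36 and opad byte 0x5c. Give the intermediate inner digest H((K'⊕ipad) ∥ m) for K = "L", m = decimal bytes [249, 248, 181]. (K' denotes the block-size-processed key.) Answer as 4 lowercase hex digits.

a8e4

Key "L" = 4c is 1 byte ≤ B = 3; zero-pad to 3 bytes: K' = 4c 00 00.
K' ⊕ ipad = 7a 36 36.
Inner input = 7a 36 36 ∥ f9 f8 b5.
Inner hash: even-index sum = 424 mod 256 = 168; odd-index sum = 484 mod 256 = 228 → a8 e4.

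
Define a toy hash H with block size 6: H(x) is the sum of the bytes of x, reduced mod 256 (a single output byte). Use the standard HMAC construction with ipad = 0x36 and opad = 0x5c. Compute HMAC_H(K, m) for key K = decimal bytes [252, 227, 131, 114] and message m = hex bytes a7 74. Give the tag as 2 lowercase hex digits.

43

Key decimal bytes [252, 227, 131, 114] = fc e3 83 72 is 4 bytes ≤ B = 6; zero-pad to 6 bytes: K' = fc e3 83 72 00 00.
K' ⊕ ipad = ca d5 b5 44 36 36.  K' ⊕ opad = a0 bf df 2e 5c 5c.
Inner input = (K'⊕ipad) ∥ m = ca d5 b5 44 36 36 ∥ a7 74.
Inner hash: sum = 202+213+181+68+54+54+167+116 = 1055; mod 256 = 31 → 1f.
Outer input = (K'⊕opad) ∥ inner = a0 bf df 2e 5c 5c ∥ 1f.
Outer hash (tag): sum = 160+191+223+46+92+92+31 = 835; mod 256 = 67 → 43.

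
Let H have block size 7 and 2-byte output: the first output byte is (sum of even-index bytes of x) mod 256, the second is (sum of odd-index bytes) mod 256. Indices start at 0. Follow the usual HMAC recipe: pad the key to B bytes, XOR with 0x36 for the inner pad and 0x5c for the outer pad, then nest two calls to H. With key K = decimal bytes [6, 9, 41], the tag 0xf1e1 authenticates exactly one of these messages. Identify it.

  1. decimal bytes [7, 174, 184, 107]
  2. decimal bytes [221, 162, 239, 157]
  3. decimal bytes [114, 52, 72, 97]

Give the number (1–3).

Key decimal bytes [6, 9, 41] = 06 09 29 is 3 bytes ≤ B = 7; zero-pad to 7 bytes: K' = 06 09 29 00 00 00 00.
K' ⊕ ipad = 30 3f 1f 36 36 36 36; K' ⊕ opad = 5a 55 75 5c 5c 5c 5c.
m1: inner = H(30 3f 1f 36 36 36 36 07 ae b8 6b) = d4 6a; tag = H(5a 55 75 5c 5c 5c 5c d4 6a) = f1e1 ← matches
m2: inner = H(30 3f 1f 36 36 36 36 dd a2 ef 9d) = fa 77; tag = H(5a 55 75 5c 5c 5c 5c fa 77) = fe07
m3: inner = H(30 3f 1f 36 36 36 36 72 34 48 61) = 50 65; tag = H(5a 55 75 5c 5c 5c 5c 50 65) = ec5d

1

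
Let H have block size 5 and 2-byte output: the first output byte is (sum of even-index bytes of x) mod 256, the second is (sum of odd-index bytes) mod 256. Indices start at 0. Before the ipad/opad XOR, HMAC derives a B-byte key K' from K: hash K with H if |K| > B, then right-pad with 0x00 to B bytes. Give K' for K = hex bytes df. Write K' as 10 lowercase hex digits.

Key hex bytes df is 1 byte ≤ B = 5; zero-pad to 5 bytes: K' = df 00 00 00 00.

df00000000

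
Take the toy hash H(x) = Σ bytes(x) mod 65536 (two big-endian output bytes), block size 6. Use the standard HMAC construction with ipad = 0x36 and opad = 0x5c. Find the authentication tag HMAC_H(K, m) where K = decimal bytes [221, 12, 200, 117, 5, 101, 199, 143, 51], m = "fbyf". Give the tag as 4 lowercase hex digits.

Key decimal bytes [221, 12, 200, 117, 5, 101, 199, 143, 51] = dd 0c c8 75 05 65 c7 8f 33 is 9 bytes > B = 6, so hash it first: H(key) = 04 19, then zero-pad to 6 bytes: K' = 04 19 00 00 00 00.
K' ⊕ ipad = 32 2f 36 36 36 36.  K' ⊕ opad = 58 45 5c 5c 5c 5c.
Inner input = (K'⊕ipad) ∥ m = 32 2f 36 36 36 36 ∥ 66 62 79 66.
Inner hash: sum = 50+47+54+54+54+54+102+98+121+102 = 736 → 02 e0.
Outer input = (K'⊕opad) ∥ inner = 58 45 5c 5c 5c 5c ∥ 02 e0.
Outer hash (tag): sum = 88+69+92+92+92+92+2+224 = 751 → 02 ef.

02ef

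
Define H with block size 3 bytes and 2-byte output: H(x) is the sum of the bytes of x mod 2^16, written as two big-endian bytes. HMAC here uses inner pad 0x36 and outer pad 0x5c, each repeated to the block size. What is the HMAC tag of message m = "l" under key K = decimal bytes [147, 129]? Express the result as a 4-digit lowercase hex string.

Key decimal bytes [147, 129] = 93 81 is 2 bytes ≤ B = 3; zero-pad to 3 bytes: K' = 93 81 00.
K' ⊕ ipad = a5 b7 36.  K' ⊕ opad = cf dd 5c.
Inner input = (K'⊕ipad) ∥ m = a5 b7 36 ∥ 6c.
Inner hash: sum = 165+183+54+108 = 510 → 01 fe.
Outer input = (K'⊕opad) ∥ inner = cf dd 5c ∥ 01 fe.
Outer hash (tag): sum = 207+221+92+1+254 = 775 → 03 07.

0307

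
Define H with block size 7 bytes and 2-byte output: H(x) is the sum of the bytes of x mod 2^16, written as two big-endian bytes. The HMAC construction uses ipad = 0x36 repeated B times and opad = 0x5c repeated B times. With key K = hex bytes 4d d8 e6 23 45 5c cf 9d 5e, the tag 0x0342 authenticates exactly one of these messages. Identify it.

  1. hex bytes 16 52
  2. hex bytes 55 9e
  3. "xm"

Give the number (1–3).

Key hex bytes 4d d8 e6 23 45 5c cf 9d 5e is 9 bytes > B = 7, so hash it first: H(key) = 04 99, then zero-pad to 7 bytes: K' = 04 99 00 00 00 00 00.
K' ⊕ ipad = 32 af 36 36 36 36 36; K' ⊕ opad = 58 c5 5c 5c 5c 5c 5c.
m1: inner = H(32 af 36 36 36 36 36 16 52) = 02 57; tag = H(58 c5 5c 5c 5c 5c 5c 02 57) = 0342 ← matches
m2: inner = H(32 af 36 36 36 36 36 55 9e) = 02 e2; tag = H(58 c5 5c 5c 5c 5c 5c 02 e2) = 03cd
m3: inner = H(32 af 36 36 36 36 36 78 6d) = 02 d4; tag = H(58 c5 5c 5c 5c 5c 5c 02 d4) = 03bf

1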